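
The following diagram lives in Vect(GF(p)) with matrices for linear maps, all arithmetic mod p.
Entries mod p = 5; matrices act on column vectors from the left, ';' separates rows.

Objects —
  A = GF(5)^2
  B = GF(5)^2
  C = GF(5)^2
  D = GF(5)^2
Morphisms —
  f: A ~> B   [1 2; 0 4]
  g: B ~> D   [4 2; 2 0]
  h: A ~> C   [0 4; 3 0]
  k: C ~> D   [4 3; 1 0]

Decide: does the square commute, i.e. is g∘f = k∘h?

Answer: DOES NOT COMMUTE

Work:
Path 1 = f;g:
  e0=⟨1,0⟩ f~>⟨1,0⟩ g~>⟨4,2⟩
  e1=⟨0,1⟩ f~>⟨2,4⟩ g~>⟨1,4⟩
  ⟦path⟧₁ = [4 1; 2 4]
Path 2 = h;k:
  e0=⟨1,0⟩ h~>⟨0,3⟩ k~>⟨4,0⟩
  e1=⟨0,1⟩ h~>⟨4,0⟩ k~>⟨1,4⟩
  ⟦path⟧₂ = [4 1; 0 4]
Equal? differ; not commutative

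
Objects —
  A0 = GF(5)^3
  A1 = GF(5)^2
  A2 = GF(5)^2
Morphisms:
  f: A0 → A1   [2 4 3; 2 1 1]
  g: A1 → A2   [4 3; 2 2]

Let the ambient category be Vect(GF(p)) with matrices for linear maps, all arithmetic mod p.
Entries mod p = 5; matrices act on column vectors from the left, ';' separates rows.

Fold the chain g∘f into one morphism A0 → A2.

  e0=[1,0,0] f→[2,2] g→[4,3]
  e1=[0,1,0] f→[4,1] g→[4,0]
  e2=[0,0,1] f→[3,1] g→[0,3]
⟦path⟧: [4 4 0; 3 0 3]

Answer: [4 4 0; 3 0 3]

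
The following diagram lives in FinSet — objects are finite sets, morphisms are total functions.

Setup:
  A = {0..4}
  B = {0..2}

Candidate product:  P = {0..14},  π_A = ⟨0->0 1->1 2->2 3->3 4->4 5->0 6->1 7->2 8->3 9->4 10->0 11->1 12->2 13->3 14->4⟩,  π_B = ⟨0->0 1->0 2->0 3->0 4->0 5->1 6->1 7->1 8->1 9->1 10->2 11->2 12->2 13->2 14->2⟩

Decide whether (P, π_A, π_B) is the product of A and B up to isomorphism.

Answer: VALID PRODUCT

Trace:
|A|·|B| = 5·3 = 15;  |P| = 15
Check the pairing map k ↦ (π_A(k), π_B(k)):
  0 -> (0,0)
  1 -> (1,0)
  2 -> (2,0)
  3 -> (3,0)
  4 -> (4,0)
  5 -> (0,1)
  6 -> (1,1)
  7 -> (2,1)
  8 -> (3,1)
  9 -> (4,1)
  10 -> (0,2)
  11 -> (1,2)
  12 -> (2,2)
  13 -> (3,2)
  14 -> (4,2)
distinct pairs in image: 15 / 15 needed
  → bijection onto A×B; projections well-typed.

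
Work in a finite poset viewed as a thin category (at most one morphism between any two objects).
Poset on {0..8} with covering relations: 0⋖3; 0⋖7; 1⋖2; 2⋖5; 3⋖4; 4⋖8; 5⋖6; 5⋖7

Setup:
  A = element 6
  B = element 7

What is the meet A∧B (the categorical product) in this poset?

Answer: A∧B = 5

Work:
Lower bounds of A=6 and B=7: {1,2,5}
  1 <= 5
  2 <= 5
  5 <= 5
glb = 5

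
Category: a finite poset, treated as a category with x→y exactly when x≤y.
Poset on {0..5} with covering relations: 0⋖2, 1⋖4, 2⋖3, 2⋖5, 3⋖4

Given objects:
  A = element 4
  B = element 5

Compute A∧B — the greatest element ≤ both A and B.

Answer: A∧B = 2

Derivation:
{x : x≤A ∧ x≤B} = {0,2}  (A=4, B=5)
  0 ≤ 2
  2 ≤ 2
glb = 2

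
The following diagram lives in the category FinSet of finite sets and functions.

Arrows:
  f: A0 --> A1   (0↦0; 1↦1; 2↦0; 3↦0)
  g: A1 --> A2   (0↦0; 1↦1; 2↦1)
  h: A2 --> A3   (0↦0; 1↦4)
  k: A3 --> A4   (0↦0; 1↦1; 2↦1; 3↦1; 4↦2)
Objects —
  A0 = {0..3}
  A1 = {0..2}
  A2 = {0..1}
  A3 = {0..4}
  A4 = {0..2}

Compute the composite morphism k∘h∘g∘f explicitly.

Answer: (0↦0; 1↦2; 2↦0; 3↦0)

Work:
  0 f-->0 g-->0 h-->0 k-->0
  1 f-->1 g-->1 h-->4 k-->2
  2 f-->0 g-->0 h-->0 k-->0
  3 f-->0 g-->0 h-->0 k-->0
⟦path⟧: (0↦0; 1↦2; 2↦0; 3↦0)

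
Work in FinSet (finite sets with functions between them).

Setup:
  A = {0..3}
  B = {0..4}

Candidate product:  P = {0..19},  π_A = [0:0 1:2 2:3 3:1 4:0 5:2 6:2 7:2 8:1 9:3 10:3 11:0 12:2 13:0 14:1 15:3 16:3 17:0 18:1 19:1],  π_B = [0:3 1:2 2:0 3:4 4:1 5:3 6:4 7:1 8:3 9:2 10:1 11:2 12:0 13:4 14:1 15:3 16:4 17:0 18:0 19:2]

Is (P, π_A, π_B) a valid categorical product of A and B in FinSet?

Answer: VALID PRODUCT

Trace:
|A|·|B| = 4·5 = 20;  |P| = 20
Check the pairing map k ↦ (π_A(k), π_B(k)):
  0 : (0,3)
  1 : (2,2)
  2 : (3,0)
  3 : (1,4)
  4 : (0,1)
  5 : (2,3)
  6 : (2,4)
  7 : (2,1)
  8 : (1,3)
  9 : (3,2)
  10 : (3,1)
  11 : (0,2)
  12 : (2,0)
  13 : (0,4)
  14 : (1,1)
  15 : (3,3)
  16 : (3,4)
  17 : (0,0)
  18 : (1,0)
  19 : (1,2)
distinct pairs in image: 20 / 20 needed
  → bijection onto A×B; projections well-typed.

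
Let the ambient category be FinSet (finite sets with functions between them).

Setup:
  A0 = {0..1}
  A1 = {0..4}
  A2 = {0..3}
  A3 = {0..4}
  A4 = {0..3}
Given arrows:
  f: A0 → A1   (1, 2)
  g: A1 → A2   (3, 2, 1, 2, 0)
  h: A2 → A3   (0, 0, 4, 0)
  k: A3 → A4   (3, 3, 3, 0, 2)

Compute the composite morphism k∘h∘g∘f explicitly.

Answer: (2, 3)

Derivation:
  0 f→1 g→2 h→4 k→2
  1 f→2 g→1 h→0 k→3
⟦path⟧: (2, 3)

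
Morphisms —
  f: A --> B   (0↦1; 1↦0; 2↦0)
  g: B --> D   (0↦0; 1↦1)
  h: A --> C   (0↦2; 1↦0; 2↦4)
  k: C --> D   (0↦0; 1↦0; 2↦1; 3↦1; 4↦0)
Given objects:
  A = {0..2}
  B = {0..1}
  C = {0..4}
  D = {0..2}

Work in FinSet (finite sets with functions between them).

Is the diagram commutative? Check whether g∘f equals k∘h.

Answer: COMMUTES

Work:
Path 1 = f;g:
  0 f-->1 g-->1
  1 f-->0 g-->0
  2 f-->0 g-->0
  ⟦path⟧₁ = (0↦1; 1↦0; 2↦0)
Path 2 = h;k:
  0 h-->2 k-->1
  1 h-->0 k-->0
  2 h-->4 k-->0
  ⟦path⟧₂ = (0↦1; 1↦0; 2↦0)
Equal? equal; square commutes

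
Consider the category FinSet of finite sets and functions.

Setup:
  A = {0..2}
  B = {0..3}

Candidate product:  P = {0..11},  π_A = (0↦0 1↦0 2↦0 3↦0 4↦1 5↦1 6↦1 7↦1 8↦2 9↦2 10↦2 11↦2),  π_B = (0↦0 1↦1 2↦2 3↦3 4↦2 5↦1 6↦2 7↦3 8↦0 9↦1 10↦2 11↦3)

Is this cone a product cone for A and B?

|A|·|B| = 3·4 = 12;  |P| = 12
Check the pairing map k ↦ (π_A(k), π_B(k)):
  0 ↦ (0,0)
  1 ↦ (0,1)
  2 ↦ (0,2)
  3 ↦ (0,3)
  4 ↦ (1,2)
  5 ↦ (1,1)
  6 ↦ (1,2)  ✗ repeats pair of k=4
  7 ↦ (1,3)
  8 ↦ (2,0)
  9 ↦ (2,1)
  10 ↦ (2,2)
  11 ↦ (2,3)
distinct pairs in image: 11 / 12 needed
  → (1,2) hit at k=4 and k=6

Answer: NOT A VALID PRODUCT — duplicate pair at indices 6,4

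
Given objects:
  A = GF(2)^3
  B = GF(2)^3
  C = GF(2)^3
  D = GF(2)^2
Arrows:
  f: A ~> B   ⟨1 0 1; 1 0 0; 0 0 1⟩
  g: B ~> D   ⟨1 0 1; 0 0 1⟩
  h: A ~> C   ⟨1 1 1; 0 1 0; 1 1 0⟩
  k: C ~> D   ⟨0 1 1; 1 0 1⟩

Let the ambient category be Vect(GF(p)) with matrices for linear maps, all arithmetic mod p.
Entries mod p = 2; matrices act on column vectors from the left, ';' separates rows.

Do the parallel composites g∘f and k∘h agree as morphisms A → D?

Answer: COMMUTES

Trace:
1) trace f;g:
  e0=⟨1,0,0⟩ f~>⟨1,1,0⟩ g~>⟨1,0⟩
  e1=⟨0,1,0⟩ f~>⟨0,0,0⟩ g~>⟨0,0⟩
  e2=⟨0,0,1⟩ f~>⟨1,0,1⟩ g~>⟨0,1⟩
  ⟦path⟧₁ = ⟨1 0 0; 0 0 1⟩
2) trace h;k:
  e0=⟨1,0,0⟩ h~>⟨1,0,1⟩ k~>⟨1,0⟩
  e1=⟨0,1,0⟩ h~>⟨1,1,1⟩ k~>⟨0,0⟩
  e2=⟨0,0,1⟩ h~>⟨1,0,0⟩ k~>⟨0,1⟩
  ⟦path⟧₂ = ⟨1 0 0; 0 0 1⟩
Equal? same morphism ✓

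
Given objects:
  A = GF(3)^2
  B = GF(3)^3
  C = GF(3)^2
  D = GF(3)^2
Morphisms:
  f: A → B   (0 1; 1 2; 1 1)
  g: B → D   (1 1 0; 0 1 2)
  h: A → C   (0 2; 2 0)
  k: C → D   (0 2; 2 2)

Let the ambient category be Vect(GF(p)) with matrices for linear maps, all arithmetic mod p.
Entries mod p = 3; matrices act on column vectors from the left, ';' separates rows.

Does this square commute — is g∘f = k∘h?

Along f;g (path 1):
  e0=[1,0] f→[0,1,1] g→[1,0]
  e1=[0,1] f→[1,2,1] g→[0,1]
  ⟦path⟧₁ = (1 0; 0 1)
Along h;k (path 2):
  e0=[1,0] h→[0,2] k→[1,1]
  e1=[0,1] h→[2,0] k→[0,1]
  ⟦path⟧₂ = (1 0; 1 1)
Equal? NO — does not commute

Answer: DOES NOT COMMUTE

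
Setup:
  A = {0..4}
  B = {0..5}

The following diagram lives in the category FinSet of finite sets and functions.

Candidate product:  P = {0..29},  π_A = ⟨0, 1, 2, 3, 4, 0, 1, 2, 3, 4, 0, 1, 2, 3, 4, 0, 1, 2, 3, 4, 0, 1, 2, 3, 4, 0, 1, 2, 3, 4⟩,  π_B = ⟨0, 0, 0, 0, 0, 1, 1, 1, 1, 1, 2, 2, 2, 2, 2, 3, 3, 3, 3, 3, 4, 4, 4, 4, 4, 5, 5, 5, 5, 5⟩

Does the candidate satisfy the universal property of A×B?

|A|·|B| = 5·6 = 30;  |P| = 30
Check the pairing map k ↦ (π_A(k), π_B(k)):
  0 : (0,0)
  1 : (1,0)
  2 : (2,0)
  3 : (3,0)
  4 : (4,0)
  5 : (0,1)
  6 : (1,1)
  7 : (2,1)
  8 : (3,1)
  9 : (4,1)
  10 : (0,2)
  11 : (1,2)
  12 : (2,2)
  13 : (3,2)
  14 : (4,2)
  15 : (0,3)
  16 : (1,3)
  17 : (2,3)
  18 : (3,3)
  19 : (4,3)
  20 : (0,4)
  21 : (1,4)
  22 : (2,4)
  23 : (3,4)
  24 : (4,4)
  25 : (0,5)
  26 : (1,5)
  27 : (2,5)
  28 : (3,5)
  29 : (4,5)
distinct pairs in image: 30 / 30 needed
  → bijection onto A×B; projections well-typed.

Answer: VALID PRODUCT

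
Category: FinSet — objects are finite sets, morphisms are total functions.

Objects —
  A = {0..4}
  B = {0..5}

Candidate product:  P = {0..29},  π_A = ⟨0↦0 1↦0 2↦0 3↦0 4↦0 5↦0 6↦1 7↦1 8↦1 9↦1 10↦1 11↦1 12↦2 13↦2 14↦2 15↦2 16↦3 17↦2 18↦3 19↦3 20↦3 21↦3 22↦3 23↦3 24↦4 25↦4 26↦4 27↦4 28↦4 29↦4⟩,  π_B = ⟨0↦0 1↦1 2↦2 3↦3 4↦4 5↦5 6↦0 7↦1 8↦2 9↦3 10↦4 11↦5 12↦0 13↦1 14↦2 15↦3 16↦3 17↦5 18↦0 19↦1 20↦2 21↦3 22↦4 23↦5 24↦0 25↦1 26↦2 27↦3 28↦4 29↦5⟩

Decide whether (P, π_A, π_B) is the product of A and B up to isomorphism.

|A|·|B| = 5·6 = 30;  |P| = 30
Check the pairing map k ↦ (π_A(k), π_B(k)):
  0 ↦ (0,0)
  1 ↦ (0,1)
  2 ↦ (0,2)
  3 ↦ (0,3)
  4 ↦ (0,4)
  5 ↦ (0,5)
  6 ↦ (1,0)
  7 ↦ (1,1)
  8 ↦ (1,2)
  9 ↦ (1,3)
  10 ↦ (1,4)
  11 ↦ (1,5)
  12 ↦ (2,0)
  13 ↦ (2,1)
  14 ↦ (2,2)
  15 ↦ (2,3)
  16 ↦ (3,3)
  17 ↦ (2,5)
  18 ↦ (3,0)
  19 ↦ (3,1)
  20 ↦ (3,2)
  21 ↦ (3,3)  ✗ repeats pair of k=16
  22 ↦ (3,4)
  23 ↦ (3,5)
  24 ↦ (4,0)
  25 ↦ (4,1)
  26 ↦ (4,2)
  27 ↦ (4,3)
  28 ↦ (4,4)
  29 ↦ (4,5)
distinct pairs in image: 29 / 30 needed
  → (3,3) hit at k=16 and k=21

Answer: NOT A VALID PRODUCT — duplicate pair at indices 21,16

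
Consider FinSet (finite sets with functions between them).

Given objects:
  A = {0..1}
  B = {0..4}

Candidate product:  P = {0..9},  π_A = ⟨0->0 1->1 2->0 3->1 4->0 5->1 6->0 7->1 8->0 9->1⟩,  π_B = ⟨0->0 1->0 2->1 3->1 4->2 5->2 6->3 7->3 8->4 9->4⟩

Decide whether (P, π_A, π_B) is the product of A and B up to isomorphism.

|A|·|B| = 2·5 = 10;  |P| = 10
Check the pairing map k ↦ (π_A(k), π_B(k)):
  0 -> (0,0)
  1 -> (1,0)
  2 -> (0,1)
  3 -> (1,1)
  4 -> (0,2)
  5 -> (1,2)
  6 -> (0,3)
  7 -> (1,3)
  8 -> (0,4)
  9 -> (1,4)
distinct pairs in image: 10 / 10 needed
  → bijection onto A×B; projections well-typed.

Answer: VALID PRODUCT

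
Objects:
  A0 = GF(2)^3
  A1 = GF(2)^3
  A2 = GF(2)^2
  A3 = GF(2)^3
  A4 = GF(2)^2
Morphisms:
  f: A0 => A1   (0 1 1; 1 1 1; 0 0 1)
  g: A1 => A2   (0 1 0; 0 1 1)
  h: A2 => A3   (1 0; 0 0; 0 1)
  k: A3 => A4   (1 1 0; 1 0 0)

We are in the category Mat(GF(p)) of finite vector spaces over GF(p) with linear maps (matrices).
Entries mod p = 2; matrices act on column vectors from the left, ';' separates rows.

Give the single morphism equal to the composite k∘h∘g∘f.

Answer: (1 1 1; 1 1 1)

Work:
  e0=⟨1,0,0⟩ f=>⟨0,1,0⟩ g=>⟨1,1⟩ h=>⟨1,0,1⟩ k=>⟨1,1⟩
  e1=⟨0,1,0⟩ f=>⟨1,1,0⟩ g=>⟨1,1⟩ h=>⟨1,0,1⟩ k=>⟨1,1⟩
  e2=⟨0,0,1⟩ f=>⟨1,1,1⟩ g=>⟨1,0⟩ h=>⟨1,0,0⟩ k=>⟨1,1⟩
composite: (1 1 1; 1 1 1)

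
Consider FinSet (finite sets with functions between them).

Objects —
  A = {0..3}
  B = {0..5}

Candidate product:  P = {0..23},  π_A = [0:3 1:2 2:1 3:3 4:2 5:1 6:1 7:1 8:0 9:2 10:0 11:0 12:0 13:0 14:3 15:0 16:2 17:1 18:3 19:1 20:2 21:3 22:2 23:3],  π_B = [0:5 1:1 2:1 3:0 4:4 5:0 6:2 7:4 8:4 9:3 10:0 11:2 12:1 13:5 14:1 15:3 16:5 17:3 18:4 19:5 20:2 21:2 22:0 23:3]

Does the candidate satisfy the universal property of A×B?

|A|·|B| = 4·6 = 24;  |P| = 24
Check the pairing map k ↦ (π_A(k), π_B(k)):
  0 : (3,5)
  1 : (2,1)
  2 : (1,1)
  3 : (3,0)
  4 : (2,4)
  5 : (1,0)
  6 : (1,2)
  7 : (1,4)
  8 : (0,4)
  9 : (2,3)
  10 : (0,0)
  11 : (0,2)
  12 : (0,1)
  13 : (0,5)
  14 : (3,1)
  15 : (0,3)
  16 : (2,5)
  17 : (1,3)
  18 : (3,4)
  19 : (1,5)
  20 : (2,2)
  21 : (3,2)
  22 : (2,0)
  23 : (3,3)
distinct pairs in image: 24 / 24 needed
  → bijection onto A×B; projections well-typed.

Answer: VALID PRODUCT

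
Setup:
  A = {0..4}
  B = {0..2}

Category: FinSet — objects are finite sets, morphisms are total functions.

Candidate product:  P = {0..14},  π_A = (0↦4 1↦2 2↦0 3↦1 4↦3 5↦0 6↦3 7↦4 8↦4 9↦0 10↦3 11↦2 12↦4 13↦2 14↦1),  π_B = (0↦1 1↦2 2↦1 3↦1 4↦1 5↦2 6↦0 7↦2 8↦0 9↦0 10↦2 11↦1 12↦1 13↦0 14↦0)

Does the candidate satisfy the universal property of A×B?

|A|·|B| = 5·3 = 15;  |P| = 15
Check the pairing map k ↦ (π_A(k), π_B(k)):
  0 ↦ (4,1)
  1 ↦ (2,2)
  2 ↦ (0,1)
  3 ↦ (1,1)
  4 ↦ (3,1)
  5 ↦ (0,2)
  6 ↦ (3,0)
  7 ↦ (4,2)
  8 ↦ (4,0)
  9 ↦ (0,0)
  10 ↦ (3,2)
  11 ↦ (2,1)
  12 ↦ (4,1)  ✗ repeats pair of k=0
  13 ↦ (2,0)
  14 ↦ (1,0)
distinct pairs in image: 14 / 15 needed
  → (4,1) hit at k=0 and k=12

Answer: NOT A VALID PRODUCT — duplicate pair at indices 12,0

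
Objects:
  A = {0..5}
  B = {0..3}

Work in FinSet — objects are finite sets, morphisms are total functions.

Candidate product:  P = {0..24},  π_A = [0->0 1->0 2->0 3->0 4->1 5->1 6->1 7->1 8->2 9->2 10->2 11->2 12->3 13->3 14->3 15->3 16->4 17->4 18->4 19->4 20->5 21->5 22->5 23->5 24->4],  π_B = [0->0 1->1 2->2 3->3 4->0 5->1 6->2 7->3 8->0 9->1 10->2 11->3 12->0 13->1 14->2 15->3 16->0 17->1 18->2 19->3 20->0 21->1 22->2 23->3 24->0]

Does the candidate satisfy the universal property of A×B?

|A|·|B| = 6·4 = 24;  |P| = 25
  → cardinalities differ; no bijection possible.

Answer: NOT A VALID PRODUCT — |P|=25 ≠ |A|·|B|=24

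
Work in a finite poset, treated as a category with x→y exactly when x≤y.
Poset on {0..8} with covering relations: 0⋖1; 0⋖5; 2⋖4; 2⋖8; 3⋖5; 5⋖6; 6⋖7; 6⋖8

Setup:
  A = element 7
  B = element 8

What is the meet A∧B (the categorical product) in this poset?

Answer: A∧B = 6

Work:
Common predecessors of 7,8: {0,3,5,6}
  0 ⊑ 6
  3 ⊑ 6
  5 ⊑ 6
  6 ⊑ 6
glb = 6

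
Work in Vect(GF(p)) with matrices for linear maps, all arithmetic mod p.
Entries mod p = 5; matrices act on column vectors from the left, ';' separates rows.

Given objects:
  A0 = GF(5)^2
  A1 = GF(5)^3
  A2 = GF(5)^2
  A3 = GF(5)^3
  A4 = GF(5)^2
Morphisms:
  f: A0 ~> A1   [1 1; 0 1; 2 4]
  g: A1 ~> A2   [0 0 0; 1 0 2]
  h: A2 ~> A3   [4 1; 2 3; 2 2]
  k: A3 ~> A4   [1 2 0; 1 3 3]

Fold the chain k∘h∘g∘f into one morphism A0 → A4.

Answer: [0 3; 0 4]

Trace:
  e0=[1,0] f~>[1,0,2] g~>[0,0] h~>[0,0,0] k~>[0,0]
  e1=[0,1] f~>[1,1,4] g~>[0,4] h~>[4,2,3] k~>[3,4]
⟦path⟧: [0 3; 0 4]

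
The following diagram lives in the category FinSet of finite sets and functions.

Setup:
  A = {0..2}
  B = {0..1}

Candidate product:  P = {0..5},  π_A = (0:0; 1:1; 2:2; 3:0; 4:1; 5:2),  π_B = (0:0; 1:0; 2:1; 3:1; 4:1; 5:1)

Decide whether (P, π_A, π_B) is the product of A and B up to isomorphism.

Answer: NOT A VALID PRODUCT — duplicate pair at indices 5,2

Work:
|A|·|B| = 3·2 = 6;  |P| = 6
Check the pairing map k ↦ (π_A(k), π_B(k)):
  0 : (0,0)
  1 : (1,0)
  2 : (2,1)
  3 : (0,1)
  4 : (1,1)
  5 : (2,1)  ✗ repeats pair of k=2
distinct pairs in image: 5 / 6 needed
  → (2,1) hit at k=2 and k=5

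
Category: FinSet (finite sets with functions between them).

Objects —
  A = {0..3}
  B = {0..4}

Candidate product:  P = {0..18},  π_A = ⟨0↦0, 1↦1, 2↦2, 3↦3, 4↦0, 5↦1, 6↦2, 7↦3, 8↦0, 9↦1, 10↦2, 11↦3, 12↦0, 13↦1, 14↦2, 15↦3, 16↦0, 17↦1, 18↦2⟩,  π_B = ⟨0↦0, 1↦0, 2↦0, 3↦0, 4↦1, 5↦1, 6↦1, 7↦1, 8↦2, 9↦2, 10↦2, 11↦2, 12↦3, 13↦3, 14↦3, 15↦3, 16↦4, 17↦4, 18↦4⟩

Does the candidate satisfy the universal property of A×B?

|A|·|B| = 4·5 = 20;  |P| = 19
  → cardinalities differ; no bijection possible.

Answer: NOT A VALID PRODUCT — |P|=19 ≠ |A|·|B|=20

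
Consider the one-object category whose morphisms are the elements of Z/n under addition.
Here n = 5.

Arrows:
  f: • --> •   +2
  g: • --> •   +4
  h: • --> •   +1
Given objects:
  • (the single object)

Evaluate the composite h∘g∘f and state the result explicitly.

Answer: +2

Trace:
  0 +2≡2 +4≡1 +1≡2  (mod 5)
composite: +2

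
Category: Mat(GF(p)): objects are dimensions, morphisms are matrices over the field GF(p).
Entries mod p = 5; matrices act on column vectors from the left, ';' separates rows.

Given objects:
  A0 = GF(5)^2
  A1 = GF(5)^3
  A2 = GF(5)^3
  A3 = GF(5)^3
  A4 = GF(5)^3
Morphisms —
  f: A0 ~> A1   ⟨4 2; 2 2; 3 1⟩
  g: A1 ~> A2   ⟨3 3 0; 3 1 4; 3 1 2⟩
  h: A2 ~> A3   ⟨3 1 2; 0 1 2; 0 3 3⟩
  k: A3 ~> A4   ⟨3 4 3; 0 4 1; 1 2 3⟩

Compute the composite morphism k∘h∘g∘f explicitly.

  e0=[1,0] f~>[4,2,3] g~>[3,1,0] h~>[0,1,3] k~>[3,2,1]
  e1=[0,1] f~>[2,2,1] g~>[2,2,0] h~>[3,2,1] k~>[0,4,0]
⟦path⟧: ⟨3 0; 2 4; 1 0⟩

Answer: ⟨3 0; 2 4; 1 0⟩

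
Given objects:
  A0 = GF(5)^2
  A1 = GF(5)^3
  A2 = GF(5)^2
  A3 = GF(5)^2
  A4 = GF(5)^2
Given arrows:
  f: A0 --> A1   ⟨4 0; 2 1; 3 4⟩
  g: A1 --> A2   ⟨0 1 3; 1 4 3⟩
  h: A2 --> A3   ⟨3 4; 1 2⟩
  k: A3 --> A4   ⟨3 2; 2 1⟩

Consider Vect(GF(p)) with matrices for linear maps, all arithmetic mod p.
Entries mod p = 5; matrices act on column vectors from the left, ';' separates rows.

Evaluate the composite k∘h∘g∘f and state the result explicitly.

  e0=[1,0] f-->[4,2,3] g-->[1,1] h-->[2,3] k-->[2,2]
  e1=[0,1] f-->[0,1,4] g-->[3,1] h-->[3,0] k-->[4,1]
⟦path⟧: ⟨2 4; 2 1⟩

Answer: ⟨2 4; 2 1⟩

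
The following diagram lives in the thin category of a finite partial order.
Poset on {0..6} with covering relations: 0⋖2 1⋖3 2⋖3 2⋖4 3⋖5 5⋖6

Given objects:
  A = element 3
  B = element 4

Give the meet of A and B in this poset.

Lower bounds of A=3 and B=4: {0,2}
  0 <= 2
  2 <= 2
glb = 2

Answer: A∧B = 2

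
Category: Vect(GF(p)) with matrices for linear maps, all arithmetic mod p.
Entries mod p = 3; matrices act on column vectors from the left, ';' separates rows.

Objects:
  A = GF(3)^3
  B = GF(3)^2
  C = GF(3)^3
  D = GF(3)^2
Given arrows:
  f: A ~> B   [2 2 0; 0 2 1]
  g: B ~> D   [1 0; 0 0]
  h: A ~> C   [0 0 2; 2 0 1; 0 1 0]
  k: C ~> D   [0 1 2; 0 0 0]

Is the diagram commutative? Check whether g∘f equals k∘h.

Answer: DOES NOT COMMUTE

Trace:
1) trace f;g:
  e0=(1,0,0) f~>(2,0) g~>(2,0)
  e1=(0,1,0) f~>(2,2) g~>(2,0)
  e2=(0,0,1) f~>(0,1) g~>(0,0)
  result₁ = [2 2 0; 0 0 0]
2) trace h;k:
  e0=(1,0,0) h~>(0,2,0) k~>(2,0)
  e1=(0,1,0) h~>(0,0,1) k~>(2,0)
  e2=(0,0,1) h~>(2,1,0) k~>(1,0)
  result₂ = [2 2 1; 0 0 0]
Equal? differ; not commutative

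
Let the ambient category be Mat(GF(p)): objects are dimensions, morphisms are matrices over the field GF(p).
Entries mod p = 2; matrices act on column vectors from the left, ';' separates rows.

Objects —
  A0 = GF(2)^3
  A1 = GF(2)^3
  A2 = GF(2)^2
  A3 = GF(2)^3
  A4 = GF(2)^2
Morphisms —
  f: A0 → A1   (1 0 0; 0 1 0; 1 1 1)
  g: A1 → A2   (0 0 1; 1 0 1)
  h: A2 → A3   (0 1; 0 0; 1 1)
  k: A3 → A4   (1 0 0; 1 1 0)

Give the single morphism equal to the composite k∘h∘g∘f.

Answer: (0 1 1; 0 1 1)

Trace:
  e0=(1,0,0) f→(1,0,1) g→(1,0) h→(0,0,1) k→(0,0)
  e1=(0,1,0) f→(0,1,1) g→(1,1) h→(1,0,0) k→(1,1)
  e2=(0,0,1) f→(0,0,1) g→(1,1) h→(1,0,0) k→(1,1)
result: (0 1 1; 0 1 1)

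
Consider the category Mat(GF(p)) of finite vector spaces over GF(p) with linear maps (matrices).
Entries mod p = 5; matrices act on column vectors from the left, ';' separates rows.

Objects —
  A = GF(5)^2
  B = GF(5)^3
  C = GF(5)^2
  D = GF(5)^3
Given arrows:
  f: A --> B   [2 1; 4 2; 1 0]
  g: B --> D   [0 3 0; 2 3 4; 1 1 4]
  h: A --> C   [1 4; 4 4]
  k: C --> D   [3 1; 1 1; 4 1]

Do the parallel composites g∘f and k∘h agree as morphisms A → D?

Answer: DOES NOT COMMUTE

Derivation:
1) trace f;g:
  e0=⟨1,0⟩ f-->⟨2,4,1⟩ g-->⟨2,0,0⟩
  e1=⟨0,1⟩ f-->⟨1,2,0⟩ g-->⟨1,3,3⟩
  ⟦path⟧₁ = [2 1; 0 3; 0 3]
2) trace h;k:
  e0=⟨1,0⟩ h-->⟨1,4⟩ k-->⟨2,0,3⟩
  e1=⟨0,1⟩ h-->⟨4,4⟩ k-->⟨1,3,0⟩
  ⟦path⟧₂ = [2 1; 0 3; 3 0]
Equal? NO — does not commute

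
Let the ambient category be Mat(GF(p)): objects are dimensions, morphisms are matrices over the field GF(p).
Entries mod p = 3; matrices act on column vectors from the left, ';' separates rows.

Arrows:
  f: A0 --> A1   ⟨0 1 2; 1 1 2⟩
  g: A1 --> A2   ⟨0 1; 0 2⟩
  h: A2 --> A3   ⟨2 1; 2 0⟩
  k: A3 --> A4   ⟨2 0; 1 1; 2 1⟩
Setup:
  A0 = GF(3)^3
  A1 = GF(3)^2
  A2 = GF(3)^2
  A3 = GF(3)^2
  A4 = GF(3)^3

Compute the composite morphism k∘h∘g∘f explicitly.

Answer: ⟨2 2 1; 0 0 0; 1 1 2⟩

Work:
  e0=(1,0,0) f-->(0,1) g-->(1,2) h-->(1,2) k-->(2,0,1)
  e1=(0,1,0) f-->(1,1) g-->(1,2) h-->(1,2) k-->(2,0,1)
  e2=(0,0,1) f-->(2,2) g-->(2,1) h-->(2,1) k-->(1,0,2)
⟦path⟧: ⟨2 2 1; 0 0 0; 1 1 2⟩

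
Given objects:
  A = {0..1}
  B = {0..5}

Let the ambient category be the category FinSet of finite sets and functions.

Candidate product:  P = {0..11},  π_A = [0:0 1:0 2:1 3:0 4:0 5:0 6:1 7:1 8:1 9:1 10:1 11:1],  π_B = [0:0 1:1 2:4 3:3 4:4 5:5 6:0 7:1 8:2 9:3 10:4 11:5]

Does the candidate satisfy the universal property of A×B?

Answer: NOT A VALID PRODUCT — duplicate pair at indices 10,2

Work:
|A|·|B| = 2·6 = 12;  |P| = 12
Check the pairing map k ↦ (π_A(k), π_B(k)):
  0 : (0,0)
  1 : (0,1)
  2 : (1,4)
  3 : (0,3)
  4 : (0,4)
  5 : (0,5)
  6 : (1,0)
  7 : (1,1)
  8 : (1,2)
  9 : (1,3)
  10 : (1,4)  ✗ repeats pair of k=2
  11 : (1,5)
distinct pairs in image: 11 / 12 needed
  → (1,4) hit at k=2 and k=10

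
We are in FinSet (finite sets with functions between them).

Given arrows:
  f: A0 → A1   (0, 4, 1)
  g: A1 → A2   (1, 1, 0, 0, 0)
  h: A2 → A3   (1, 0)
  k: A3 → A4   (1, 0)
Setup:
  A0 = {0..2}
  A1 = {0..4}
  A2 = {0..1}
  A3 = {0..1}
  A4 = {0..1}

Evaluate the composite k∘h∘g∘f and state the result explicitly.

Answer: (1, 0, 1)

Trace:
  0 f→0 g→1 h→0 k→1
  1 f→4 g→0 h→1 k→0
  2 f→1 g→1 h→0 k→1
composite: (1, 0, 1)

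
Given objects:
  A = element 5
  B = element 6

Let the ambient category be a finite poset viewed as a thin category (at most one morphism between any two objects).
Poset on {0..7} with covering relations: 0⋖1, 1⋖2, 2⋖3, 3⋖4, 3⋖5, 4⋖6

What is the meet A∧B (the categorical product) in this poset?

Answer: A∧B = 3

Derivation:
Lower bounds of A=5 and B=6: {0,1,2,3}
  0 <= 3
  1 <= 3
  2 <= 3
  3 <= 3
glb = 3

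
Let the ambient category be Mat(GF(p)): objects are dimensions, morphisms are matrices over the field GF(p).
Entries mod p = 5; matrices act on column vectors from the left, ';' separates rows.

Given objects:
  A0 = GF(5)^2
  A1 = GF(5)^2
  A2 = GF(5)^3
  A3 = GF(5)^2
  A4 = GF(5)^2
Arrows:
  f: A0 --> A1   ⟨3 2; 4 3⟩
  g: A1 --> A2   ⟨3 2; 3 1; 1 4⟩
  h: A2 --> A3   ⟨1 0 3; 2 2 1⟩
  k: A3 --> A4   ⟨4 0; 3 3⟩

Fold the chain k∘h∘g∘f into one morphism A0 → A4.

Answer: ⟨1 1; 4 0⟩

Work:
  e0=⟨1,0⟩ f-->⟨3,4⟩ g-->⟨2,3,4⟩ h-->⟨4,4⟩ k-->⟨1,4⟩
  e1=⟨0,1⟩ f-->⟨2,3⟩ g-->⟨2,4,4⟩ h-->⟨4,1⟩ k-->⟨1,0⟩
composite: ⟨1 1; 4 0⟩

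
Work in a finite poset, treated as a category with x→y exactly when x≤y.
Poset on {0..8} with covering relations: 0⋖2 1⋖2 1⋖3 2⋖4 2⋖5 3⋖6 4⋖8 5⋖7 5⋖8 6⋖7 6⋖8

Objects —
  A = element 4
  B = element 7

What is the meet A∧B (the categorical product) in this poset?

Lower bounds of A=4 and B=7: {0,1,2}
  0 ≤ 2
  1 ≤ 2
  2 ≤ 2
glb = 2

Answer: A∧B = 2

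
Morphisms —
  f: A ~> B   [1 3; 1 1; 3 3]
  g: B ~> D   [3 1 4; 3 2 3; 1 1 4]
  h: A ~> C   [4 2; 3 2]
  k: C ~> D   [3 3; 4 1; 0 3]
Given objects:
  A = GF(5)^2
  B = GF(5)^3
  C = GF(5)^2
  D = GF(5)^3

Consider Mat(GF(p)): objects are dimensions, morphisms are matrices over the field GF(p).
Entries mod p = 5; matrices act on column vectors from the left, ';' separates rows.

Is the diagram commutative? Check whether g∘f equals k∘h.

Along f;g (path 1):
  e0=[1,0] f~>[1,1,3] g~>[1,4,4]
  e1=[0,1] f~>[3,1,3] g~>[2,0,1]
  result₁ = [1 2; 4 0; 4 1]
Along h;k (path 2):
  e0=[1,0] h~>[4,3] k~>[1,4,4]
  e1=[0,1] h~>[2,2] k~>[2,0,1]
  result₂ = [1 2; 4 0; 4 1]
Equal? YES — commutes

Answer: COMMUTES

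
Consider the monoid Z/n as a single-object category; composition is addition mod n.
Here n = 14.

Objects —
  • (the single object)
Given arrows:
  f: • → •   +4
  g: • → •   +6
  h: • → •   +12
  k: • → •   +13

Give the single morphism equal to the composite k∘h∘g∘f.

  0 +4≡4 +6≡10 +12≡8 +13≡7  (mod 14)
result: +7

Answer: +7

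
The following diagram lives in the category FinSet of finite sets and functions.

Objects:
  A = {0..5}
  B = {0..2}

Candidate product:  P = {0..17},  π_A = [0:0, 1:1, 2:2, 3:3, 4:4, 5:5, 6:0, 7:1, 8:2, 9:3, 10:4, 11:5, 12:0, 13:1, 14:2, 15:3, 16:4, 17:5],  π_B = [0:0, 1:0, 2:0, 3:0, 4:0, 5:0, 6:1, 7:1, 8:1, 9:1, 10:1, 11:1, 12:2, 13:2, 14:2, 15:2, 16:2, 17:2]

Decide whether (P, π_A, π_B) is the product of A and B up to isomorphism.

Answer: VALID PRODUCT

Derivation:
|A|·|B| = 6·3 = 18;  |P| = 18
Check the pairing map k ↦ (π_A(k), π_B(k)):
  0 : (0,0)
  1 : (1,0)
  2 : (2,0)
  3 : (3,0)
  4 : (4,0)
  5 : (5,0)
  6 : (0,1)
  7 : (1,1)
  8 : (2,1)
  9 : (3,1)
  10 : (4,1)
  11 : (5,1)
  12 : (0,2)
  13 : (1,2)
  14 : (2,2)
  15 : (3,2)
  16 : (4,2)
  17 : (5,2)
distinct pairs in image: 18 / 18 needed
  → bijection onto A×B; projections well-typed.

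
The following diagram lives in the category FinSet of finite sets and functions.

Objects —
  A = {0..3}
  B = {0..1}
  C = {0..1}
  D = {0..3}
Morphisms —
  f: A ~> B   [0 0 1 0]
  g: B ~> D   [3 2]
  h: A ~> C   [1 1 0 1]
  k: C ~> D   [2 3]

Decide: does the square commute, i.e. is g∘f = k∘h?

1) trace f;g:
  0 f~>0 g~>3
  1 f~>0 g~>3
  2 f~>1 g~>2
  3 f~>0 g~>3
  composite₁ = [3 3 2 3]
2) trace h;k:
  0 h~>1 k~>3
  1 h~>1 k~>3
  2 h~>0 k~>2
  3 h~>1 k~>3
  composite₂ = [3 3 2 3]
Equal? equal; square commutes

Answer: COMMUTES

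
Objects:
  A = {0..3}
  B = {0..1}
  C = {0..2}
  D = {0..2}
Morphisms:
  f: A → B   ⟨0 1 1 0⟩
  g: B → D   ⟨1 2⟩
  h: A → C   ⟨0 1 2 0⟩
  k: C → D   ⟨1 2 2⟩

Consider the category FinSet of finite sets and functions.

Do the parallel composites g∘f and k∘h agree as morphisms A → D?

1) trace f;g:
  0 f→0 g→1
  1 f→1 g→2
  2 f→1 g→2
  3 f→0 g→1
  result₁ = ⟨1 2 2 1⟩
2) trace h;k:
  0 h→0 k→1
  1 h→1 k→2
  2 h→2 k→2
  3 h→0 k→1
  result₂ = ⟨1 2 2 1⟩
Equal? equal; square commutes

Answer: COMMUTES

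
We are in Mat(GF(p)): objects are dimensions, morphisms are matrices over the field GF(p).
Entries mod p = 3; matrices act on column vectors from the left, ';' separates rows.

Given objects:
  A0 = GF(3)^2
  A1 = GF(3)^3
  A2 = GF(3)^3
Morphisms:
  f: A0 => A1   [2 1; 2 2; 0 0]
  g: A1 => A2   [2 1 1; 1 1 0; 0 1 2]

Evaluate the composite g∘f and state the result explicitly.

  e0=⟨1,0⟩ f=>⟨2,2,0⟩ g=>⟨0,1,2⟩
  e1=⟨0,1⟩ f=>⟨1,2,0⟩ g=>⟨1,0,2⟩
composite: [0 1; 1 0; 2 2]

Answer: [0 1; 1 0; 2 2]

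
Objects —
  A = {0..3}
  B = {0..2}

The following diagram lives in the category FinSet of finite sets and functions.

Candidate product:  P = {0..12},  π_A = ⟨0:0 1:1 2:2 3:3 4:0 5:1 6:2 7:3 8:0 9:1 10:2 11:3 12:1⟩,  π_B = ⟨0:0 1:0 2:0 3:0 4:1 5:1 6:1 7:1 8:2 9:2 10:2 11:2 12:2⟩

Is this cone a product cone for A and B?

|A|·|B| = 4·3 = 12;  |P| = 13
  → cardinalities differ; no bijection possible.

Answer: NOT A VALID PRODUCT — |P|=13 ≠ |A|·|B|=12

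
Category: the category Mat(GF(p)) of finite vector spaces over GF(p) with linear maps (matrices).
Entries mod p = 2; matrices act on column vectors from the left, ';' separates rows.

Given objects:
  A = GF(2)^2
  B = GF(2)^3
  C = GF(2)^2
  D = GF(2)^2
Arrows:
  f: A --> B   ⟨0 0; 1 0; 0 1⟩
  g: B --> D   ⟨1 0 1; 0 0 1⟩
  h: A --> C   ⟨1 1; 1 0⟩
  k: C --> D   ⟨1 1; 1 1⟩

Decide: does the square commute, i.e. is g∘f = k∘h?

Answer: COMMUTES

Trace:
1) trace f;g:
  e0=(1,0) f-->(0,1,0) g-->(0,0)
  e1=(0,1) f-->(0,0,1) g-->(1,1)
  composite₁ = ⟨0 1; 0 1⟩
2) trace h;k:
  e0=(1,0) h-->(1,1) k-->(0,0)
  e1=(0,1) h-->(1,0) k-->(1,1)
  composite₂ = ⟨0 1; 0 1⟩
Equal? equal; square commutes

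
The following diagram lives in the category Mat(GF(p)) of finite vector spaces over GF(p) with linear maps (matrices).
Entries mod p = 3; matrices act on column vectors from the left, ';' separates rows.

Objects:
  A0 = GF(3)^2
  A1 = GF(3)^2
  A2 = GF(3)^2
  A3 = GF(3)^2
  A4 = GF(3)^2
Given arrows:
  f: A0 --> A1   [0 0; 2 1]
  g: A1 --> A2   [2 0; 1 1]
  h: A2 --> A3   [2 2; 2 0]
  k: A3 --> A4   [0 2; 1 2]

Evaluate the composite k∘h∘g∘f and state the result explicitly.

Answer: [0 0; 1 2]

Work:
  e0=[1,0] f-->[0,2] g-->[0,2] h-->[1,0] k-->[0,1]
  e1=[0,1] f-->[0,1] g-->[0,1] h-->[2,0] k-->[0,2]
⟦path⟧: [0 0; 1 2]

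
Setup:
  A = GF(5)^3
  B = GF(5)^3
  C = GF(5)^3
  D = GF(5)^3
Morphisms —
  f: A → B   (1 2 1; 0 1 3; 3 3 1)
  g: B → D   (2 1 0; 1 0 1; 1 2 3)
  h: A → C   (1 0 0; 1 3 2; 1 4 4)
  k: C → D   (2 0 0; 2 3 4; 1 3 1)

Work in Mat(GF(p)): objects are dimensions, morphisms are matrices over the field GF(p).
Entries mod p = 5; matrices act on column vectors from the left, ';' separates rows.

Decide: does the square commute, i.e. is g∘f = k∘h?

Answer: COMMUTES

Derivation:
1) trace f;g:
  e0=⟨1,0,0⟩ f→⟨1,0,3⟩ g→⟨2,4,0⟩
  e1=⟨0,1,0⟩ f→⟨2,1,3⟩ g→⟨0,0,3⟩
  e2=⟨0,0,1⟩ f→⟨1,3,1⟩ g→⟨0,2,0⟩
  result₁ = (2 0 0; 4 0 2; 0 3 0)
2) trace h;k:
  e0=⟨1,0,0⟩ h→⟨1,1,1⟩ k→⟨2,4,0⟩
  e1=⟨0,1,0⟩ h→⟨0,3,4⟩ k→⟨0,0,3⟩
  e2=⟨0,0,1⟩ h→⟨0,2,4⟩ k→⟨0,2,0⟩
  result₂ = (2 0 0; 4 0 2; 0 3 0)
Equal? YES — commutes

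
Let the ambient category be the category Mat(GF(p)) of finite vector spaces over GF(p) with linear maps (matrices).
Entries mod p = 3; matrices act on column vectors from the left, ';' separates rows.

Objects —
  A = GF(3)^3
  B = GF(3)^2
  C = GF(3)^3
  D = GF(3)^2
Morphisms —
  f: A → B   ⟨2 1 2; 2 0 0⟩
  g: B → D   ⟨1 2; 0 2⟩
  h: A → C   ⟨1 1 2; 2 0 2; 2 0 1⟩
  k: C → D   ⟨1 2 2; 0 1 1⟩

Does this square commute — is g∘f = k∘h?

Answer: COMMUTES

Derivation:
Along f;g (path 1):
  e0=(1,0,0) f→(2,2) g→(0,1)
  e1=(0,1,0) f→(1,0) g→(1,0)
  e2=(0,0,1) f→(2,0) g→(2,0)
  result₁ = ⟨0 1 2; 1 0 0⟩
Along h;k (path 2):
  e0=(1,0,0) h→(1,2,2) k→(0,1)
  e1=(0,1,0) h→(1,0,0) k→(1,0)
  e2=(0,0,1) h→(2,2,1) k→(2,0)
  result₂ = ⟨0 1 2; 1 0 0⟩
Equal? same morphism ✓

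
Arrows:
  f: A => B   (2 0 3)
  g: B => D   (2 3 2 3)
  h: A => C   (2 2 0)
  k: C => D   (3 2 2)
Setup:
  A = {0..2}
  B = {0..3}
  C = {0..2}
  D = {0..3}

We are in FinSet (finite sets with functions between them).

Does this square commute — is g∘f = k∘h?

1) trace f;g:
  0 f=>2 g=>2
  1 f=>0 g=>2
  2 f=>3 g=>3
  ⟦path⟧₁ = (2 2 3)
2) trace h;k:
  0 h=>2 k=>2
  1 h=>2 k=>2
  2 h=>0 k=>3
  ⟦path⟧₂ = (2 2 3)
Equal? YES — commutes

Answer: COMMUTES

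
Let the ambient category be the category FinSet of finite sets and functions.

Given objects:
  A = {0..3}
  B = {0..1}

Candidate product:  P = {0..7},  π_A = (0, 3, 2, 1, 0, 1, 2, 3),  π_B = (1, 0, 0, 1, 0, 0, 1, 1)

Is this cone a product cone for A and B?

Answer: VALID PRODUCT

Trace:
|A|·|B| = 4·2 = 8;  |P| = 8
Check the pairing map k ↦ (π_A(k), π_B(k)):
  0 -> (0,1)
  1 -> (3,0)
  2 -> (2,0)
  3 -> (1,1)
  4 -> (0,0)
  5 -> (1,0)
  6 -> (2,1)
  7 -> (3,1)
distinct pairs in image: 8 / 8 needed
  → bijection onto A×B; projections well-typed.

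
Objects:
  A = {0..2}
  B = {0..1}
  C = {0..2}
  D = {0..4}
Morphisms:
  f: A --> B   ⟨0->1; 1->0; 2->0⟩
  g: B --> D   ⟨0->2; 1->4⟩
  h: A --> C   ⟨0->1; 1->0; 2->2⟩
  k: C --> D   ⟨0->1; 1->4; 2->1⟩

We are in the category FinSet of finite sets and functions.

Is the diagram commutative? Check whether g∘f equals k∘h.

1) trace f;g:
  0 f-->1 g-->4
  1 f-->0 g-->2
  2 f-->0 g-->2
  result₁ = ⟨0->4; 1->2; 2->2⟩
2) trace h;k:
  0 h-->1 k-->4
  1 h-->0 k-->1
  2 h-->2 k-->1
  result₂ = ⟨0->4; 1->1; 2->1⟩
Equal? NO — does not commute

Answer: DOES NOT COMMUTE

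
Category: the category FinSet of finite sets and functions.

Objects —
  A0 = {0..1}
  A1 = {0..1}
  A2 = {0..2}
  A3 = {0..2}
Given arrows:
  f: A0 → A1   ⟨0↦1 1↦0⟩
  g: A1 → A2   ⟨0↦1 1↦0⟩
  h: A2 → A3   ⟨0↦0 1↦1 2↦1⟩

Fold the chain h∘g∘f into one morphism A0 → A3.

Answer: ⟨0↦0 1↦1⟩

Trace:
  0 f→1 g→0 h→0
  1 f→0 g→1 h→1
result: ⟨0↦0 1↦1⟩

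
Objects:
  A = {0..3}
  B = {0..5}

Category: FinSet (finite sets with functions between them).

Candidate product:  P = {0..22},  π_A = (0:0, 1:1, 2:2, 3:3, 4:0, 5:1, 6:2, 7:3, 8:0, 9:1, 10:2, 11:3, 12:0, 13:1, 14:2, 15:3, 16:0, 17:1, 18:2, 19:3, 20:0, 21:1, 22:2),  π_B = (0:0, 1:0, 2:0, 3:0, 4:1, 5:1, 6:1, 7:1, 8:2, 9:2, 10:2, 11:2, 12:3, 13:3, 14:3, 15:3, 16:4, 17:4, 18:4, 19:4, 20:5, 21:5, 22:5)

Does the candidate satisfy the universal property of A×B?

Answer: NOT A VALID PRODUCT — |P|=23 ≠ |A|·|B|=24

Work:
|A|·|B| = 4·6 = 24;  |P| = 23
  → cardinalities differ; no bijection possible.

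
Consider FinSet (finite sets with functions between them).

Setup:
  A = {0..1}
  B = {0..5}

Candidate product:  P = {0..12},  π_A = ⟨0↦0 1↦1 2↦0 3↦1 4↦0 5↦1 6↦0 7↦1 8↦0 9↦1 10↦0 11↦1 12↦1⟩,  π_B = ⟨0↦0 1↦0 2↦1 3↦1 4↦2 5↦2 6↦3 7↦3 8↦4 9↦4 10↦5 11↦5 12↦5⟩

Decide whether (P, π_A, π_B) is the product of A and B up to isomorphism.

|A|·|B| = 2·6 = 12;  |P| = 13
  → cardinalities differ; no bijection possible.

Answer: NOT A VALID PRODUCT — |P|=13 ≠ |A|·|B|=12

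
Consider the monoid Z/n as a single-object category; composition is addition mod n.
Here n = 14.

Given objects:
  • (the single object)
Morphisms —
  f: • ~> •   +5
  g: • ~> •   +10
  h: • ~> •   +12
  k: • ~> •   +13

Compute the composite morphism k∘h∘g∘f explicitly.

  0 +5≡5 +10≡1 +12≡13 +13≡12  (mod 14)
composite: +12

Answer: +12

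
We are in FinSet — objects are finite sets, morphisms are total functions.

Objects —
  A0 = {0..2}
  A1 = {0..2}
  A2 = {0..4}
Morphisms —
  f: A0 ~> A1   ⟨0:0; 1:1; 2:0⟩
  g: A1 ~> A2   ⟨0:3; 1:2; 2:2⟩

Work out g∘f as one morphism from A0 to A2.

  0 f~>0 g~>3
  1 f~>1 g~>2
  2 f~>0 g~>3
⟦path⟧: ⟨0:3; 1:2; 2:3⟩

Answer: ⟨0:3; 1:2; 2:3⟩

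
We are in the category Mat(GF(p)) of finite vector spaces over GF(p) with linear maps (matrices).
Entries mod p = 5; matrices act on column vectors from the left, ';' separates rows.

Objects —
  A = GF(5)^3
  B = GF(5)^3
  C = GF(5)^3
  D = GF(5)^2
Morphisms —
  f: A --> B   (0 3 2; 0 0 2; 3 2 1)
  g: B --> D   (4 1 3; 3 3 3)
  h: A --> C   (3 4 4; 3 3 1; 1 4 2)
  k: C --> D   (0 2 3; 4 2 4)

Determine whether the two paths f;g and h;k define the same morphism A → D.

Along f;g (path 1):
  e0=[1,0,0] f-->[0,0,3] g-->[4,4]
  e1=[0,1,0] f-->[3,0,2] g-->[3,0]
  e2=[0,0,1] f-->[2,2,1] g-->[3,0]
  ⟦path⟧₁ = (4 3 3; 4 0 0)
Along h;k (path 2):
  e0=[1,0,0] h-->[3,3,1] k-->[4,2]
  e1=[0,1,0] h-->[4,3,4] k-->[3,3]
  e2=[0,0,1] h-->[4,1,2] k-->[3,1]
  ⟦path⟧₂ = (4 3 3; 2 3 1)
Equal? NO — does not commute

Answer: DOES NOT COMMUTE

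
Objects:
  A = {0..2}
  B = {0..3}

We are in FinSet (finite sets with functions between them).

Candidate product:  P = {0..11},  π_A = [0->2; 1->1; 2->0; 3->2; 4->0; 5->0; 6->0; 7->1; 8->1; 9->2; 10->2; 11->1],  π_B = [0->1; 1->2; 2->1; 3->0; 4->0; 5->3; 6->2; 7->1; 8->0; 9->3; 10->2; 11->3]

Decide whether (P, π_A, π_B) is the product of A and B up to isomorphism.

Answer: VALID PRODUCT

Work:
|A|·|B| = 3·4 = 12;  |P| = 12
Check the pairing map k ↦ (π_A(k), π_B(k)):
  0 -> (2,1)
  1 -> (1,2)
  2 -> (0,1)
  3 -> (2,0)
  4 -> (0,0)
  5 -> (0,3)
  6 -> (0,2)
  7 -> (1,1)
  8 -> (1,0)
  9 -> (2,3)
  10 -> (2,2)
  11 -> (1,3)
distinct pairs in image: 12 / 12 needed
  → bijection onto A×B; projections well-typed.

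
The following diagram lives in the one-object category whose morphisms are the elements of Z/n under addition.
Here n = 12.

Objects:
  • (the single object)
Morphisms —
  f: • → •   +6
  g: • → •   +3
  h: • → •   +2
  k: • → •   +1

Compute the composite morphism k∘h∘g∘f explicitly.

Answer: +0

Work:
  0 +6≡6 +3≡9 +2≡11 +1≡0  (mod 12)
result: +0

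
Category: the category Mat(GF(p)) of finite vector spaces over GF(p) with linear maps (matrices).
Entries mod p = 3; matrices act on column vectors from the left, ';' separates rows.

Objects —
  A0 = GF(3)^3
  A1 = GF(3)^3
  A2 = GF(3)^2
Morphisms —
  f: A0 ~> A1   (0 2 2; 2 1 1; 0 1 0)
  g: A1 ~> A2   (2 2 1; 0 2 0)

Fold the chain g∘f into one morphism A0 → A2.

Answer: (1 1 0; 1 2 2)

Trace:
  e0=(1,0,0) f~>(0,2,0) g~>(1,1)
  e1=(0,1,0) f~>(2,1,1) g~>(1,2)
  e2=(0,0,1) f~>(2,1,0) g~>(0,2)
composite: (1 1 0; 1 2 2)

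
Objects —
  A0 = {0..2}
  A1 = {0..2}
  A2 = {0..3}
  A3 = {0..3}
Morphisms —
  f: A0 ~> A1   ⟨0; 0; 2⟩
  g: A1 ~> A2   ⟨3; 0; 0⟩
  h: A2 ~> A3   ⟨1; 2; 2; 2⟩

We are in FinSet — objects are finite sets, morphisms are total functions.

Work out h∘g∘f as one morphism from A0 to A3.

  0 f~>0 g~>3 h~>2
  1 f~>0 g~>3 h~>2
  2 f~>2 g~>0 h~>1
result: ⟨2; 2; 1⟩

Answer: ⟨2; 2; 1⟩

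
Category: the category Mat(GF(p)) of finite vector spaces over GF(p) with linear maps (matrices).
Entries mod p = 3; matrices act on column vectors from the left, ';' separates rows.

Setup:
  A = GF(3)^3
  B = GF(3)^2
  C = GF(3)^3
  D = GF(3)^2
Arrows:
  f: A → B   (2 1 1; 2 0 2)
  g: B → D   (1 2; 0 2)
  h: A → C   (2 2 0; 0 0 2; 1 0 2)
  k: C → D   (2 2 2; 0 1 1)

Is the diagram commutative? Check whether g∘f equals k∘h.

Answer: COMMUTES

Trace:
1) trace f;g:
  e0=(1,0,0) f→(2,2) g→(0,1)
  e1=(0,1,0) f→(1,0) g→(1,0)
  e2=(0,0,1) f→(1,2) g→(2,1)
  ⟦path⟧₁ = (0 1 2; 1 0 1)
2) trace h;k:
  e0=(1,0,0) h→(2,0,1) k→(0,1)
  e1=(0,1,0) h→(2,0,0) k→(1,0)
  e2=(0,0,1) h→(0,2,2) k→(2,1)
  ⟦path⟧₂ = (0 1 2; 1 0 1)
Equal? same morphism ✓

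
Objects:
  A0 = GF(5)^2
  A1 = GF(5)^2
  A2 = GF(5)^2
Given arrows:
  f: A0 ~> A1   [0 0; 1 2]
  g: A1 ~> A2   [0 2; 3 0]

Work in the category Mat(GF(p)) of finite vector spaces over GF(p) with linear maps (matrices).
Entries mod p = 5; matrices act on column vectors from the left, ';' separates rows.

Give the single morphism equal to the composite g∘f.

Answer: [2 4; 0 0]

Derivation:
  e0=(1,0) f~>(0,1) g~>(2,0)
  e1=(0,1) f~>(0,2) g~>(4,0)
⟦path⟧: [2 4; 0 0]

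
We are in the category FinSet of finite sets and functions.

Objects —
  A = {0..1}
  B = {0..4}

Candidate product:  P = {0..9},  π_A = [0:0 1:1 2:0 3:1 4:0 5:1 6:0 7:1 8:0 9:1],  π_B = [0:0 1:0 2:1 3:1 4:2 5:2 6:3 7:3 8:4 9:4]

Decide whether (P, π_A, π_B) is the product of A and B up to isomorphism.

|A|·|B| = 2·5 = 10;  |P| = 10
Check the pairing map k ↦ (π_A(k), π_B(k)):
  0 : (0,0)
  1 : (1,0)
  2 : (0,1)
  3 : (1,1)
  4 : (0,2)
  5 : (1,2)
  6 : (0,3)
  7 : (1,3)
  8 : (0,4)
  9 : (1,4)
distinct pairs in image: 10 / 10 needed
  → bijection onto A×B; projections well-typed.

Answer: VALID PRODUCT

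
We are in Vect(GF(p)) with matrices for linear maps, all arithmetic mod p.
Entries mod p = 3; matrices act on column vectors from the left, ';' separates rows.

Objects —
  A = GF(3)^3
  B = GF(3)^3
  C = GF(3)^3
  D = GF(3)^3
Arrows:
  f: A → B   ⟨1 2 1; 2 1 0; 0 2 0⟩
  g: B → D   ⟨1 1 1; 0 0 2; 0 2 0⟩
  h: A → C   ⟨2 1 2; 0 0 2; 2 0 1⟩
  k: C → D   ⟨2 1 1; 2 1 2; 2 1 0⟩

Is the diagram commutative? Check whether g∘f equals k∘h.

Path 1 = f;g:
  e0=(1,0,0) f→(1,2,0) g→(0,0,1)
  e1=(0,1,0) f→(2,1,2) g→(2,1,2)
  e2=(0,0,1) f→(1,0,0) g→(1,0,0)
  result₁ = ⟨0 2 1; 0 1 0; 1 2 0⟩
Path 2 = h;k:
  e0=(1,0,0) h→(2,0,2) k→(0,2,1)
  e1=(0,1,0) h→(1,0,0) k→(2,2,2)
  e2=(0,0,1) h→(2,2,1) k→(1,2,0)
  result₂ = ⟨0 2 1; 2 2 2; 1 2 0⟩
Equal? NO — does not commute

Answer: DOES NOT COMMUTE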